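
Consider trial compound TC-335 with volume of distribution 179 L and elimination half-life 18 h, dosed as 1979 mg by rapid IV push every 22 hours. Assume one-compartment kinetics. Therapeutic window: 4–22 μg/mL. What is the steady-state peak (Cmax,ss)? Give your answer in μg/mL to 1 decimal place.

Over one 22-h interval, 22/18 ≈ 1.2222 half-lives elapse, leaving f ≈ 0.4286 of each dose.
At steady state, accumulation factor R = 1/(1 − e^(−kτ)) ≈ 1.7501.
Single-dose peak C₀ = D/Vd = 1979/179 ≈ 11.056 μg/mL.
Steady-state peak Cmax,ss = C₀·R ≈ 11.056 × 1.7501 ≈ 19.349 μg/mL.
Peak 19.3 μg/mL vs MTC 22 μg/mL: below toxic threshold.

19.3 μg/mL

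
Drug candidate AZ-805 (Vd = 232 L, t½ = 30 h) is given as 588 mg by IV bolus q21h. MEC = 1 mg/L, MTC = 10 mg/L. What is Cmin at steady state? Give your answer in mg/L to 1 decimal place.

4.1 mg/L

Over one 21-h interval, 21/30 ≈ 0.7 half-lives elapse, leaving f ≈ 0.6156 of each dose.
At steady state, accumulation factor R = 1/(1 − e^(−kτ)) ≈ 2.6015.
Single-dose peak C₀ = D/Vd = 588/232 ≈ 2.534 mg/L.
Steady-state peak Cmax,ss = C₀·R ≈ 2.534 × 2.6015 ≈ 6.592 mg/L.
One interval later, Cmin,ss = Cmax,ss·e^(−kτ) ≈ 6.592 × 0.6156 ≈ 4.058 mg/L.
Trough 4.1 mg/L vs MEC 1 mg/L: adequate.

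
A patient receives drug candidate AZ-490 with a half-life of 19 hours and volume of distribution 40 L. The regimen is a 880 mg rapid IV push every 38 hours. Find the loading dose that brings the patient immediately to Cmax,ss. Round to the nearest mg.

f = (1/2)^(38/19) ≈ 0.250000; accumulation ratio R = 1/(1−f) ≈ 1.33333.
Loading dose to hit Cmax,ss on first dose: D_load = D_maint·R ≈ 880 × 1.33333 ≈ 1173.33 mg.

1173 mg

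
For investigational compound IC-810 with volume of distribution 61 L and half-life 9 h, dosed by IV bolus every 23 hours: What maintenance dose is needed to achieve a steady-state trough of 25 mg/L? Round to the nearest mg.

7440 mg

τ/t½ = 23/9 ≈ 2.5556, so f = (1/2)^(23/9) ≈ 0.170099.
Cmin,ss = (D/Vd)·f/(1−f), so D = Cmin,ss·Vd·(1−f)/f.
D = 25 × 61 × (1−f)/f ≈ 25 × 61 × 4.87893 ≈ 7440.37 mg.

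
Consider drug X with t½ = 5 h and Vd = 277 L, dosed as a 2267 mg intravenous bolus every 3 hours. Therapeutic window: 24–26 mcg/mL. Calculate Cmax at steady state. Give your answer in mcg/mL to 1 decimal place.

k = ln2/t½ = ln2/5 ≈ 0.138629 h⁻¹; fraction remaining f = e^(−kτ) = e^(−0.138629×3) ≈ 0.6598.
Accumulation ratio R = 1/(1 − f) ≈ 1/0.3402 ≈ 2.9394.
Single-dose peak C₀ = D/Vd = 2267/277 ≈ 8.184 mcg/mL.
Steady-state peak Cmax,ss = C₀·R ≈ 8.184 × 2.9394 ≈ 24.056 mcg/mL.
Peak 24.1 mcg/mL vs MTC 26 mcg/mL: below toxic threshold.

24.1 mcg/mL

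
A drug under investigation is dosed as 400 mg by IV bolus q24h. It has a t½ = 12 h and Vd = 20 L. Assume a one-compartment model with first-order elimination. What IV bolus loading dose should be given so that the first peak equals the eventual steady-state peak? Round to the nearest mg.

533 mg

f = (1/2)^(24/12) ≈ 0.250000; accumulation ratio R = 1/(1−f) ≈ 1.33333.
Loading dose to hit Cmax,ss on first dose: D_load = D_maint·R ≈ 400 × 1.33333 ≈ 533.33 mg.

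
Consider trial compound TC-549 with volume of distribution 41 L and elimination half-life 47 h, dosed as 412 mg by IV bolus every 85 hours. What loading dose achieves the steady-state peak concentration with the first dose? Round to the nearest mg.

f = (1/2)^(85/47) ≈ 0.285485; accumulation ratio R = 1/(1−f) ≈ 1.39955.
Loading dose to hit Cmax,ss on first dose: D_load = D_maint·R ≈ 412 × 1.39955 ≈ 576.61 mg.

577 mg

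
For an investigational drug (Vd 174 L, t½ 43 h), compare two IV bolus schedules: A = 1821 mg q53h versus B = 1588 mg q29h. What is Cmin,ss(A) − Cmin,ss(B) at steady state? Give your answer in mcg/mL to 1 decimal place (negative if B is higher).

Regimen A: f = (1/2)^(53/43) ≈ 0.4256; Cmin,ss = (1821/174)·f/(1−f) ≈ 7.754 mcg/mL.
Regimen B: f = (1/2)^(29/43) ≈ 0.6266; Cmin,ss = (1588/174)·f/(1−f) ≈ 15.315 mcg/mL.
Difference ≈ 7.754 − 15.315 ≈ -7.561 mcg/mL.

-7.6 mcg/mL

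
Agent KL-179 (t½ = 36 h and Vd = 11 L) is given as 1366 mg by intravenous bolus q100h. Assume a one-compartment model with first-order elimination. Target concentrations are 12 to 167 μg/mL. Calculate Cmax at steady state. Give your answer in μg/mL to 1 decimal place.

Over one 100-h interval, 100/36 ≈ 2.7778 half-lives elapse, leaving f ≈ 0.1458 of each dose.
Accumulation ratio R = 1/(1 − f) ≈ 1/0.8542 ≈ 1.1707.
Single-dose peak C₀ = D/Vd = 1366/11 ≈ 124.182 μg/mL.
Steady-state peak Cmax,ss = C₀·R ≈ 124.182 × 1.1707 ≈ 145.380 μg/mL.
Peak 145.4 μg/mL vs MTC 167 μg/mL: below toxic threshold.

145.4 μg/mL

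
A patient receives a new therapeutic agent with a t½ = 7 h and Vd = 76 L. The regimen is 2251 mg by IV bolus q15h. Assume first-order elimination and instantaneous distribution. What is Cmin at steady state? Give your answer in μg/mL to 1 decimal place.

k = ln2/t½ = ln2/7 ≈ 0.099021 h⁻¹; fraction remaining f = e^(−kτ) = e^(−0.099021×15) ≈ 0.2264.
At steady state, accumulation factor R = 1/(1 − e^(−kτ)) ≈ 1.2927.
Each bolus raises the concentration by D/Vd = 2251/76 ≈ 29.618 μg/mL.
Steady-state peak Cmax,ss = C₀·R ≈ 29.618 × 1.2927 ≈ 38.287 μg/mL.
One interval later, Cmin,ss = Cmax,ss·e^(−kτ) ≈ 38.287 × 0.2264 ≈ 8.668 μg/mL.

8.7 μg/mL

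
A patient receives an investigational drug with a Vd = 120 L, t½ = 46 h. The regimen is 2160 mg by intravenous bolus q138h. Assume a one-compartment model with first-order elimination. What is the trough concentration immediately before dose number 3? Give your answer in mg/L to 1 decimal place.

f = (1/2)^(τ/t½) = (1/2)^(138/46) ≈ 0.1250.
C₀ = D/Vd = 2160/120 ≈ 18.000 mg/L.
Before the 3rd dose, 2 doses have been given. Superposition: Cmin = C₀·(f + f²).
≈ 18.000 × (0.1250 + 0.0156) ≈ 18.000 × 0.1406 ≈ 2.531 mg/L.

2.5 mg/L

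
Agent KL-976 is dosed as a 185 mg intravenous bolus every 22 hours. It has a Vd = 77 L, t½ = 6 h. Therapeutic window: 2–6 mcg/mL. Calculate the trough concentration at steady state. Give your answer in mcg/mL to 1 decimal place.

Over one 22-h interval, 22/6 ≈ 3.6667 half-lives elapse, leaving f ≈ 0.0787 of each dose.
Single-dose peak C₀ = D/Vd = 185/77 ≈ 2.403 mcg/mL.
Steady-state trough Cmin,ss = C₀·f/(1−f) ≈ 2.403 × 0.0787/0.9213 ≈ 0.205 mcg/mL.
Trough 0.2 mcg/mL vs MEC 2 mcg/mL: subtherapeutic.

0.2 mcg/mL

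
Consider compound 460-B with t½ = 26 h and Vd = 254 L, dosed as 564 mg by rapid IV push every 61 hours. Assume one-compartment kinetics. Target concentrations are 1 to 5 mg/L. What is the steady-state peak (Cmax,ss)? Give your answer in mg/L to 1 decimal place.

τ/t½ = 61/26 ≈ 2.3462, so fraction remaining f = (1/2)^(61/26) ≈ 0.1967.
Accumulation ratio R = 1/(1 − f) ≈ 1/0.8033 ≈ 1.2449.
Each bolus raises the concentration by D/Vd = 564/254 ≈ 2.220 mg/L.
Cmax,ss = C₀/(1 − f) ≈ 2.220/0.8033 ≈ 2.764 mg/L.
Peak 2.8 mg/L vs MTC 5 mg/L: below toxic threshold.

2.8 mg/L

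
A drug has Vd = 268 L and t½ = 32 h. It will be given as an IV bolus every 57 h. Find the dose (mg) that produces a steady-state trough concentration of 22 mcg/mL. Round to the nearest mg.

14370 mg

τ/t½ = 57/32 ≈ 1.7812, so f = (1/2)^(57/32) ≈ 0.290931.
Cmin,ss = (D/Vd)·f/(1−f), so D = Cmin,ss·Vd·(1−f)/f.
D = 22 × 268 × (1−f)/f ≈ 22 × 268 × 2.43724 ≈ 14369.97 mg.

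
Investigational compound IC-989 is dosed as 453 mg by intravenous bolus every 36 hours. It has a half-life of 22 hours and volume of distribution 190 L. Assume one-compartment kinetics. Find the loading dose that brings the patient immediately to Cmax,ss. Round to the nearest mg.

668 mg

f = (1/2)^(36/22) ≈ 0.321666; accumulation ratio R = 1/(1−f) ≈ 1.47420.
Loading dose to hit Cmax,ss on first dose: D_load = D_maint·R ≈ 453 × 1.47420 ≈ 667.81 mg.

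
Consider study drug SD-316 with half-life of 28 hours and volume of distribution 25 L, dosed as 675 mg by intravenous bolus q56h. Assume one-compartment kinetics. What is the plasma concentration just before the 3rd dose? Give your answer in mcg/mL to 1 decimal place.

8.4 mcg/mL

f = (1/2)^(τ/t½) = (1/2)^(56/28) ≈ 0.2500.
C₀ = D/Vd = 675/25 ≈ 27.000 mcg/mL.
Before the 3rd dose, 2 doses have been given. Superposition: Cmin = C₀·(f + f²).
≈ 27.000 × (0.2500 + 0.0625) ≈ 27.000 × 0.3125 ≈ 8.438 mcg/mL.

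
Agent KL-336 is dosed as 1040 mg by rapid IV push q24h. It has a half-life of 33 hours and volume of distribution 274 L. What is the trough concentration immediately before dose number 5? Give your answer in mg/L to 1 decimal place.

5.0 mg/L

f = (1/2)^(τ/t½) = (1/2)^(24/33) ≈ 0.6040.
C₀ = D/Vd = 1040/274 ≈ 3.796 mg/L.
Before the 5th dose, 4 doses have been given. Superposition: Cmin = C₀·(f + f² + … + f^4).
≈ 3.796 × (0.6040 + 0.3648 + 0.2203 + 0.1331) ≈ 3.796 × 1.3222 ≈ 5.019 mg/L.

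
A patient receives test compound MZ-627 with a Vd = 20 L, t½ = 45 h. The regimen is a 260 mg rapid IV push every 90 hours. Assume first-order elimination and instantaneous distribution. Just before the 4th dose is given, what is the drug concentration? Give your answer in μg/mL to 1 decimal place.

4.3 μg/mL

f = (1/2)^(τ/t½) = (1/2)^(90/45) ≈ 0.2500.
C₀ = D/Vd = 260/20 ≈ 13.000 μg/mL.
Before the 4th dose, 3 doses have been given. Superposition: Cmin = C₀·(f + f² + … + f^3).
≈ 13.000 × (0.2500 + 0.0625 + 0.0156) ≈ 13.000 × 0.3281 ≈ 4.265 μg/mL.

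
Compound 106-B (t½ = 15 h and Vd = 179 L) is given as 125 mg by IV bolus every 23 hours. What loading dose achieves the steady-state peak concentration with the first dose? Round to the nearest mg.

191 mg

f = (1/2)^(23/15) ≈ 0.345478; accumulation ratio R = 1/(1−f) ≈ 1.52783.
Loading dose to hit Cmax,ss on first dose: D_load = D_maint·R ≈ 125 × 1.52783 ≈ 190.98 mg.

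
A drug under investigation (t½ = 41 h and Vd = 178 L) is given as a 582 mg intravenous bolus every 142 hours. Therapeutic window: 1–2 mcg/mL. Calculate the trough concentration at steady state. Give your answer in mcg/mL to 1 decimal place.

k = ln2/t½ = ln2/41 ≈ 0.016906 h⁻¹; fraction remaining f = e^(−kτ) = e^(−0.016906×142) ≈ 0.0907.
Accumulation ratio R = 1/(1 − f) ≈ 1/0.9093 ≈ 1.0997.
Each bolus raises the concentration by D/Vd = 582/178 ≈ 3.270 mcg/mL.
Steady-state peak Cmax,ss = C₀·R ≈ 3.270 × 1.0997 ≈ 3.596 mcg/mL.
One interval later, Cmin,ss = Cmax,ss·e^(−kτ) ≈ 3.596 × 0.0907 ≈ 0.326 mcg/mL.
Trough 0.3 mcg/mL vs MEC 1 mcg/mL: subtherapeutic.

0.3 mcg/mL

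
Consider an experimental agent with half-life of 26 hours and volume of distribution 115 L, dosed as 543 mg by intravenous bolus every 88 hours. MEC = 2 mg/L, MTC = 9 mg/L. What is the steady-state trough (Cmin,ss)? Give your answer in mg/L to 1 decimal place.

k = ln2/t½ = ln2/26 ≈ 0.026660 h⁻¹; fraction remaining f = e^(−kτ) = e^(−0.026660×88) ≈ 0.0957.
Accumulation ratio R = 1/(1 − f) ≈ 1/0.9043 ≈ 1.1058.
Each bolus raises the concentration by D/Vd = 543/115 ≈ 4.722 mg/L.
Cmax,ss = C₀/(1 − f) ≈ 4.722/0.9043 ≈ 5.222 mg/L.
Steady-state trough Cmin,ss = Cmax,ss·f ≈ 5.222 × 0.0957 ≈ 0.500 mg/L.
Trough 0.5 mg/L vs MEC 2 mg/L: subtherapeutic.

0.5 mg/L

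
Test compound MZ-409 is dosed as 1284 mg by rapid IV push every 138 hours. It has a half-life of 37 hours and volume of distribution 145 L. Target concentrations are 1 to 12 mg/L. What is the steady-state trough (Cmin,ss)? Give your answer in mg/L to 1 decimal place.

Over one 138-h interval, 138/37 ≈ 3.7297 half-lives elapse, leaving f ≈ 0.0754 of each dose.
Accumulation ratio R = 1/(1 − f) ≈ 1/0.9246 ≈ 1.0815.
Each bolus raises the concentration by D/Vd = 1284/145 ≈ 8.855 mg/L.
Cmax,ss = C₀/(1 − f) ≈ 8.855/0.9246 ≈ 9.577 mg/L.
Steady-state trough Cmin,ss = Cmax,ss·f ≈ 9.577 × 0.0754 ≈ 0.722 mg/L.
Trough 0.7 mg/L vs MEC 1 mg/L: subtherapeutic.

0.7 mg/L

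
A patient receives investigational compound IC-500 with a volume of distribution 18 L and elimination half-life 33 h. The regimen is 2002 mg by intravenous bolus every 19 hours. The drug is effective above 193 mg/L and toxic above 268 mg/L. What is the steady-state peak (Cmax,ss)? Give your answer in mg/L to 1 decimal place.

k = ln2/t½ = ln2/33 ≈ 0.021004 h⁻¹; fraction remaining f = e^(−kτ) = e^(−0.021004×19) ≈ 0.6709.
At steady state, accumulation factor R = 1/(1 − e^(−kτ)) ≈ 3.0386.
Each bolus raises the concentration by D/Vd = 2002/18 ≈ 111.222 mg/L.
Cmax,ss = C₀/(1 − f) ≈ 111.222/0.3291 ≈ 337.958 mg/L.
Peak 338.0 mg/L vs MTC 268 mg/L: exceeds toxic threshold.

338.0 mg/L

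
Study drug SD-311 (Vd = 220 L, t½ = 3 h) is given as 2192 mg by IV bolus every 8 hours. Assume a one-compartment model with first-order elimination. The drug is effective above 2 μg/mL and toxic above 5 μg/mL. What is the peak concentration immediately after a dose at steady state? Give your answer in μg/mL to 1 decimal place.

k = ln2/t½ = ln2/3 ≈ 0.231049 h⁻¹; fraction remaining f = e^(−kτ) = e^(−0.231049×8) ≈ 0.1575.
Accumulation ratio R = 1/(1 − f) ≈ 1/0.8425 ≈ 1.1869.
Each bolus raises the concentration by D/Vd = 2192/220 ≈ 9.964 μg/mL.
Steady-state peak Cmax,ss = C₀·R ≈ 9.964 × 1.1869 ≈ 11.826 μg/mL.
Peak 11.8 μg/mL vs MTC 5 μg/mL: exceeds toxic threshold.

11.8 μg/mL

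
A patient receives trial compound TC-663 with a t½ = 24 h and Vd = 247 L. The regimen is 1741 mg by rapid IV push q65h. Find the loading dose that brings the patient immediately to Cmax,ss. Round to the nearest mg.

f = (1/2)^(65/24) ≈ 0.153007; accumulation ratio R = 1/(1−f) ≈ 1.18065.
Loading dose to hit Cmax,ss on first dose: D_load = D_maint·R ≈ 1741 × 1.18065 ≈ 2055.51 mg.

2056 mg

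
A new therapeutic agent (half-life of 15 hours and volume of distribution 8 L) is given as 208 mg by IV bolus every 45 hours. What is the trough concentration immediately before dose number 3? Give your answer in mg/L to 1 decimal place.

3.7 mg/L

f = (1/2)^(τ/t½) = (1/2)^(45/15) ≈ 0.1250.
C₀ = D/Vd = 208/8 ≈ 26.000 mg/L.
Before the 3rd dose, 2 doses have been given. Superposition: Cmin = C₀·(f + f²).
≈ 26.000 × (0.1250 + 0.0156) ≈ 26.000 × 0.1406 ≈ 3.656 mg/L.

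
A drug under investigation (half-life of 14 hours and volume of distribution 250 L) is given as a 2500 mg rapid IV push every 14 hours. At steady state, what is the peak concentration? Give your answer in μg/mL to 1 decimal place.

τ = 14 h = 1 half-life, so f = (1/2)^1 = 0.5.
Accumulation ratio R = 1/(1 − f) = 1/0.5 = 2/1.
Single-dose peak C₀ = D/Vd = 2500/250 = 10 μg/mL.
Steady-state peak Cmax,ss = C₀·R = 10 × 2/1 ≈ 20.000 μg/mL.

20.0 μg/mL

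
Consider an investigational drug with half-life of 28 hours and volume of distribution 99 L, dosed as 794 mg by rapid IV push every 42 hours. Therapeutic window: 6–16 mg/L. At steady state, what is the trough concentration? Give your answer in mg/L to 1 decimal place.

τ/t½ = 42/28 ≈ 1.5, so fraction remaining f = (1/2)^(42/28) ≈ 0.3536.
Each bolus raises the concentration by D/Vd = 794/99 ≈ 8.020 mg/L.
Steady-state trough Cmin,ss = C₀·f/(1−f) ≈ 8.020 × 0.3536/0.6464 ≈ 4.387 mg/L.
Trough 4.4 mg/L vs MEC 6 mg/L: subtherapeutic.

4.4 mg/L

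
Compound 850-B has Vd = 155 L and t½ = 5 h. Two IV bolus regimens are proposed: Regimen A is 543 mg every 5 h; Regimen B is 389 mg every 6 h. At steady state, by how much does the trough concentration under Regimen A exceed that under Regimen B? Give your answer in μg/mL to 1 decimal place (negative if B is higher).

1.6 μg/mL

Regimen A: f = (1/2)^(5/5) ≈ 0.5000; Cmin,ss = (543/155)·f/(1−f) ≈ 3.503 μg/mL.
Regimen B: f = (1/2)^(6/5) ≈ 0.4353; Cmin,ss = (389/155)·f/(1−f) ≈ 1.935 μg/mL.
Difference ≈ 3.503 − 1.935 ≈ 1.568 μg/mL.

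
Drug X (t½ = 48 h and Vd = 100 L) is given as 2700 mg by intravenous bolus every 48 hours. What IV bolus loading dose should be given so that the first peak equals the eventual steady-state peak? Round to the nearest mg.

f = (1/2)^(48/48) ≈ 0.500000; accumulation ratio R = 1/(1−f) ≈ 2.00000.
Loading dose to hit Cmax,ss on first dose: D_load = D_maint·R ≈ 2700 × 2.00000 ≈ 5400.00 mg.

5400 mg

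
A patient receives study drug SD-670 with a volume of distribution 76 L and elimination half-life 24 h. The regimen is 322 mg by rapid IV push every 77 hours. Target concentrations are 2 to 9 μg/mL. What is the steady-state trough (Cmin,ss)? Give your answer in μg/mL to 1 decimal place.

0.5 μg/mL

k = ln2/t½ = ln2/24 ≈ 0.028881 h⁻¹; fraction remaining f = e^(−kτ) = e^(−0.028881×77) ≈ 0.1082.
Single-dose peak C₀ = D/Vd = 322/76 ≈ 4.237 μg/mL.
Steady-state trough Cmin,ss = C₀·f/(1−f) ≈ 4.237 × 0.1082/0.8918 ≈ 0.514 μg/mL.
Trough 0.5 μg/mL vs MEC 2 μg/mL: subtherapeutic.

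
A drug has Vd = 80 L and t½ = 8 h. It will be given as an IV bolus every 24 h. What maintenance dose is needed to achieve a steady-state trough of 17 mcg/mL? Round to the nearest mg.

9520 mg

τ/t½ = 24/8 ≈ 3, so f = (1/2)^(24/8) ≈ 0.125000.
Cmin,ss = (D/Vd)·f/(1−f), so D = Cmin,ss·Vd·(1−f)/f.
D = 17 × 80 × (1−f)/f ≈ 17 × 80 × 7.00000 ≈ 9520.00 mg.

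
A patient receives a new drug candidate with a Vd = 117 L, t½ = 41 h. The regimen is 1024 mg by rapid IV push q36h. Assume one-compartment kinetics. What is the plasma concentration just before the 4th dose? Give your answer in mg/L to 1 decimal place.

f = (1/2)^(τ/t½) = (1/2)^(36/41) ≈ 0.5441.
C₀ = D/Vd = 1024/117 ≈ 8.752 mg/L.
Before the 4th dose, 3 doses have been given. Superposition: Cmin = C₀·(f + f² + … + f^3).
≈ 8.752 × (0.5441 + 0.2960 + 0.1611) ≈ 8.752 × 1.0012 ≈ 8.763 mg/L.

8.8 mg/L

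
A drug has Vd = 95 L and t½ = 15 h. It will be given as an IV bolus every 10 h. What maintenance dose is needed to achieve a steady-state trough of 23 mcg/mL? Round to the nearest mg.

τ/t½ = 10/15 ≈ 0.66667, so f = (1/2)^(10/15) ≈ 0.629961.
Cmin,ss = (D/Vd)·f/(1−f), so D = Cmin,ss·Vd·(1−f)/f.
D = 23 × 95 × (1−f)/f ≈ 23 × 95 × 0.58740 ≈ 1283.47 mg.

1283 mg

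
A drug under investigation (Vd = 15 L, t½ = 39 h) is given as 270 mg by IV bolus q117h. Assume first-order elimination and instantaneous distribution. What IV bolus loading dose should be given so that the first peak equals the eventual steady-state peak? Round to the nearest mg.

f = (1/2)^(117/39) ≈ 0.125000; accumulation ratio R = 1/(1−f) ≈ 1.14286.
Loading dose to hit Cmax,ss on first dose: D_load = D_maint·R ≈ 270 × 1.14286 ≈ 308.57 mg.

309 mg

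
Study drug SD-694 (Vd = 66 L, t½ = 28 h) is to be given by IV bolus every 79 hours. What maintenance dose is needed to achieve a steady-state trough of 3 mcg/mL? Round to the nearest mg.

1202 mg

τ/t½ = 79/28 ≈ 2.8214, so f = (1/2)^(79/28) ≈ 0.141470.
Cmin,ss = (D/Vd)·f/(1−f), so D = Cmin,ss·Vd·(1−f)/f.
D = 3 × 66 × (1−f)/f ≈ 3 × 66 × 6.06864 ≈ 1201.59 mg.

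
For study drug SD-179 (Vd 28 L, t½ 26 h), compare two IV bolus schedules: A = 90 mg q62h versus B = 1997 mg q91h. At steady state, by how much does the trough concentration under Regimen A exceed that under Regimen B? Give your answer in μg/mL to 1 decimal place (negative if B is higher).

Regimen A: f = (1/2)^(62/26) ≈ 0.1915; Cmin,ss = (90/28)·f/(1−f) ≈ 0.761 μg/mL.
Regimen B: f = (1/2)^(91/26) ≈ 0.0884; Cmin,ss = (1997/28)·f/(1−f) ≈ 6.916 μg/mL.
Difference ≈ 0.761 − 6.916 ≈ -6.155 μg/mL.

-6.2 μg/mL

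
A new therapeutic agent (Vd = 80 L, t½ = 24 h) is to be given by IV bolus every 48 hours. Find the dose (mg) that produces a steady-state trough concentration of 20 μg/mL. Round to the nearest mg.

τ/t½ = 48/24 ≈ 2, so f = (1/2)^(48/24) ≈ 0.250000.
Cmin,ss = (D/Vd)·f/(1−f), so D = Cmin,ss·Vd·(1−f)/f.
D = 20 × 80 × (1−f)/f ≈ 20 × 80 × 3.00000 ≈ 4800.00 mg.

4800 mg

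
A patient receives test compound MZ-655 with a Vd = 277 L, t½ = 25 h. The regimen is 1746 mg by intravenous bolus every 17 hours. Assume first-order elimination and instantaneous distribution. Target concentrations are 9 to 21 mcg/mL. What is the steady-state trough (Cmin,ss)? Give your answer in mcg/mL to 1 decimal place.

10.5 mcg/mL

Over one 17-h interval, 17/25 ≈ 0.68 half-lives elapse, leaving f ≈ 0.6242 of each dose.
Accumulation ratio R = 1/(1 − f) ≈ 1/0.3758 ≈ 2.6610.
Single-dose peak C₀ = D/Vd = 1746/277 ≈ 6.303 mcg/mL.
Cmax,ss = C₀/(1 − f) ≈ 6.303/0.3758 ≈ 16.772 mcg/mL.
Steady-state trough Cmin,ss = Cmax,ss·f ≈ 16.772 × 0.6242 ≈ 10.469 mcg/mL.
Trough 10.5 mcg/mL vs MEC 9 mcg/mL: adequate.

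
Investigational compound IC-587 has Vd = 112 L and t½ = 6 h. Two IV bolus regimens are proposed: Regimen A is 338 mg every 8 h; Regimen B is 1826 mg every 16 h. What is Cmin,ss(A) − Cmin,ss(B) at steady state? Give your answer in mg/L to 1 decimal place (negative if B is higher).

-1.1 mg/L

Regimen A: f = (1/2)^(8/6) ≈ 0.3969; Cmin,ss = (338/112)·f/(1−f) ≈ 1.986 mg/L.
Regimen B: f = (1/2)^(16/6) ≈ 0.1575; Cmin,ss = (1826/112)·f/(1−f) ≈ 3.048 mg/L.
Difference ≈ 1.986 − 3.048 ≈ -1.062 mg/L.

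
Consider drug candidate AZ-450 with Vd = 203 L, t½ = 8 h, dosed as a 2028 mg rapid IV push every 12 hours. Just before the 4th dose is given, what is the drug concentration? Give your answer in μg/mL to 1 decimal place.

f = (1/2)^(τ/t½) = (1/2)^(12/8) ≈ 0.3536.
C₀ = D/Vd = 2028/203 ≈ 9.990 μg/mL.
Before the 4th dose, 3 doses have been given. Superposition: Cmin = C₀·(f + f² + … + f^3).
≈ 9.990 × (0.3536 + 0.1250 + 0.0442) ≈ 9.990 × 0.5228 ≈ 5.223 μg/mL.

5.2 μg/mL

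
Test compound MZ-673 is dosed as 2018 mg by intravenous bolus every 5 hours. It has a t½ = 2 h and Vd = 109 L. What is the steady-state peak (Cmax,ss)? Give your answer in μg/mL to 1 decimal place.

Over one 5-h interval, 5/2 ≈ 2.5 half-lives elapse, leaving f ≈ 0.1768 of each dose.
At steady state, accumulation factor R = 1/(1 − e^(−kτ)) ≈ 1.2148.
Each bolus raises the concentration by D/Vd = 2018/109 ≈ 18.514 μg/mL.
Steady-state peak Cmax,ss = C₀·R ≈ 18.514 × 1.2148 ≈ 22.491 μg/mL.

22.5 μg/mL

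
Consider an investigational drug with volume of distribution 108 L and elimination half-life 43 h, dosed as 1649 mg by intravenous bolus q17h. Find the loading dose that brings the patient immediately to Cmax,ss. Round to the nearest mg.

f = (1/2)^(17/43) ≈ 0.760306; accumulation ratio R = 1/(1−f) ≈ 4.17199.
Loading dose to hit Cmax,ss on first dose: D_load = D_maint·R ≈ 1649 × 4.17199 ≈ 6879.61 mg.

6880 mg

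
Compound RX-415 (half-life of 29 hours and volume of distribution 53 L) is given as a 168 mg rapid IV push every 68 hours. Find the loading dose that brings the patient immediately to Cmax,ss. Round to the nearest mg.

209 mg

f = (1/2)^(68/29) ≈ 0.196851; accumulation ratio R = 1/(1−f) ≈ 1.24510.
Loading dose to hit Cmax,ss on first dose: D_load = D_maint·R ≈ 168 × 1.24510 ≈ 209.18 mg.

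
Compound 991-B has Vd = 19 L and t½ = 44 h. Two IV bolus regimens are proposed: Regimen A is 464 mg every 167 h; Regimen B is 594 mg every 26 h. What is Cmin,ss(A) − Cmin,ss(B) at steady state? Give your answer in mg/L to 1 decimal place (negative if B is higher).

-59.9 mg/L

Regimen A: f = (1/2)^(167/44) ≈ 0.0720; Cmin,ss = (464/19)·f/(1−f) ≈ 1.895 mg/L.
Regimen B: f = (1/2)^(26/44) ≈ 0.6639; Cmin,ss = (594/19)·f/(1−f) ≈ 61.754 mg/L.
Difference ≈ 1.895 − 61.754 ≈ -59.859 mg/L.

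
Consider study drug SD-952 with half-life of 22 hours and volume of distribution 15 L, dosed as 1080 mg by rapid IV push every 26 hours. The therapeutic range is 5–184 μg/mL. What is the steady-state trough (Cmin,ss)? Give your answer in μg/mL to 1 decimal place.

k = ln2/t½ = ln2/22 ≈ 0.031507 h⁻¹; fraction remaining f = e^(−kτ) = e^(−0.031507×26) ≈ 0.4408.
Single-dose peak C₀ = D/Vd = 1080/15 ≈ 72.000 μg/mL.
Steady-state trough Cmin,ss = C₀·f/(1−f) ≈ 72.000 × 0.4408/0.5592 ≈ 56.755 μg/mL.
Trough 56.8 μg/mL vs MEC 5 μg/mL: adequate.

56.8 μg/mL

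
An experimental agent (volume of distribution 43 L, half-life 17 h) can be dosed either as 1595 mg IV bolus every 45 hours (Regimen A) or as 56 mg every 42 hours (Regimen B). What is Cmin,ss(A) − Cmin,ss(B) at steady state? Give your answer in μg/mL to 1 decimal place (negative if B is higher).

Regimen A: f = (1/2)^(45/17) ≈ 0.1596; Cmin,ss = (1595/43)·f/(1−f) ≈ 7.044 μg/mL.
Regimen B: f = (1/2)^(42/17) ≈ 0.1804; Cmin,ss = (56/43)·f/(1−f) ≈ 0.287 μg/mL.
Difference ≈ 7.044 − 0.287 ≈ 6.757 μg/mL.

6.8 μg/mL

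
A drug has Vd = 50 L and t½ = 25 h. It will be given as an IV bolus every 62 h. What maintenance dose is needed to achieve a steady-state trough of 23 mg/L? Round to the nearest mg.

5266 mg

τ/t½ = 62/25 ≈ 2.48, so f = (1/2)^(62/25) ≈ 0.179244.
Cmin,ss = (D/Vd)·f/(1−f), so D = Cmin,ss·Vd·(1−f)/f.
D = 23 × 50 × (1−f)/f ≈ 23 × 50 × 4.57899 ≈ 5265.84 mg.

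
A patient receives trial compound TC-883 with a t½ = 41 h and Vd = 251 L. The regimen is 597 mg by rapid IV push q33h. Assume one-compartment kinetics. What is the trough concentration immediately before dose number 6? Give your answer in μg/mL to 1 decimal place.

f = (1/2)^(τ/t½) = (1/2)^(33/41) ≈ 0.5724.
C₀ = D/Vd = 597/251 ≈ 2.378 μg/mL.
Before the 6th dose, 5 doses have been given. Superposition: Cmin = C₀·(f + f² + … + f^5).
≈ 2.378 × (0.5724 + 0.3276 + 0.1875 + 0.1073 + 0.0614) ≈ 2.378 × 1.2562 ≈ 2.987 μg/mL.

3.0 μg/mL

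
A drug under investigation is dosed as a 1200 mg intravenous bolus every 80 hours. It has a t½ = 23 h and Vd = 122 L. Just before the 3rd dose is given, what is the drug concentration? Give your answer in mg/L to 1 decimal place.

1.0 mg/L

f = (1/2)^(τ/t½) = (1/2)^(80/23) ≈ 0.0897.
C₀ = D/Vd = 1200/122 ≈ 9.836 mg/L.
Before the 3rd dose, 2 doses have been given. Superposition: Cmin = C₀·(f + f²).
≈ 9.836 × (0.0897 + 0.0080) ≈ 9.836 × 0.0977 ≈ 0.961 mg/L.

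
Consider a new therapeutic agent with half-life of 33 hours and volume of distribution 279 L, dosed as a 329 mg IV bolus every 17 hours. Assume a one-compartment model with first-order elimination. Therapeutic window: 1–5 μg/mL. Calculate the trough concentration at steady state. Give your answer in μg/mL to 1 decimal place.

Over one 17-h interval, 17/33 ≈ 0.51515 half-lives elapse, leaving f ≈ 0.6997 of each dose.
Single-dose peak C₀ = D/Vd = 329/279 ≈ 1.179 μg/mL.
Steady-state trough Cmin,ss = C₀·f/(1−f) ≈ 1.179 × 0.6997/0.3003 ≈ 2.747 μg/mL.
Trough 2.7 μg/mL vs MEC 1 μg/mL: adequate.

2.7 μg/mL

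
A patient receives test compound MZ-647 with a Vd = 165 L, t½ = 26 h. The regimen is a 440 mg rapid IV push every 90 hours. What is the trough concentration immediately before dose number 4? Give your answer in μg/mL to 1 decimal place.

f = (1/2)^(τ/t½) = (1/2)^(90/26) ≈ 0.0908.
C₀ = D/Vd = 440/165 ≈ 2.667 μg/mL.
Before the 4th dose, 3 doses have been given. Superposition: Cmin = C₀·(f + f² + … + f^3).
≈ 2.667 × (0.0908 + 0.0082 + 0.0007) ≈ 2.667 × 0.0997 ≈ 0.266 μg/mL.

0.3 μg/mL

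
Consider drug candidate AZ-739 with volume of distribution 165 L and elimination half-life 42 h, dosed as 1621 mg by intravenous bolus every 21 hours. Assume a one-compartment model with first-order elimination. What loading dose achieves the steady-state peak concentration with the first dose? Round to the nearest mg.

5534 mg

f = (1/2)^(21/42) ≈ 0.707107; accumulation ratio R = 1/(1−f) ≈ 3.41422.
Loading dose to hit Cmax,ss on first dose: D_load = D_maint·R ≈ 1621 × 3.41422 ≈ 5534.45 mg.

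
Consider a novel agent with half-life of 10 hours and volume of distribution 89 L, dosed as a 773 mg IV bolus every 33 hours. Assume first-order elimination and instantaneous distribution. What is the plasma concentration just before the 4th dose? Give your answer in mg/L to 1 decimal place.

1.0 mg/L

f = (1/2)^(τ/t½) = (1/2)^(33/10) ≈ 0.1015.
C₀ = D/Vd = 773/89 ≈ 8.685 mg/L.
Before the 4th dose, 3 doses have been given. Superposition: Cmin = C₀·(f + f² + … + f^3).
≈ 8.685 × (0.1015 + 0.0103 + 0.0010) ≈ 8.685 × 0.1128 ≈ 0.980 mg/L.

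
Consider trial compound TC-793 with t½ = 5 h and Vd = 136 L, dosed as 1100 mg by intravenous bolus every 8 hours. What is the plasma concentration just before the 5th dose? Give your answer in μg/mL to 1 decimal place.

f = (1/2)^(τ/t½) = (1/2)^(8/5) ≈ 0.3299.
C₀ = D/Vd = 1100/136 ≈ 8.088 μg/mL.
Before the 5th dose, 4 doses have been given. Superposition: Cmin = C₀·(f + f² + … + f^4).
≈ 8.088 × (0.3299 + 0.1088 + 0.0359 + 0.0118) ≈ 8.088 × 0.4864 ≈ 3.934 μg/mL.

3.9 μg/mL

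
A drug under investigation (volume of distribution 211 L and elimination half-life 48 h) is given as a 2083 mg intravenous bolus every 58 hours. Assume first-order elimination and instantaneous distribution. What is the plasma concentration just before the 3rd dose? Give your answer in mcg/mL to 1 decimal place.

f = (1/2)^(τ/t½) = (1/2)^(58/48) ≈ 0.4328.
C₀ = D/Vd = 2083/211 ≈ 9.872 mcg/mL.
Before the 3rd dose, 2 doses have been given. Superposition: Cmin = C₀·(f + f²).
≈ 9.872 × (0.4328 + 0.1873) ≈ 9.872 × 0.6201 ≈ 6.122 mcg/mL.

6.1 mcg/mL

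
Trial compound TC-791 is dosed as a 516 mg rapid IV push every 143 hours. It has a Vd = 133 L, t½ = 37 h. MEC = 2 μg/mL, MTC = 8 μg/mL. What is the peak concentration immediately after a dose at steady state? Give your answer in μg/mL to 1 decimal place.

4.2 μg/mL

Over one 143-h interval, 143/37 ≈ 3.8649 half-lives elapse, leaving f ≈ 0.0686 of each dose.
At steady state, accumulation factor R = 1/(1 − e^(−kτ)) ≈ 1.0737.
Single-dose peak C₀ = D/Vd = 516/133 ≈ 3.880 μg/mL.
Steady-state peak Cmax,ss = C₀·R ≈ 3.880 × 1.0737 ≈ 4.166 μg/mL.
Peak 4.2 μg/mL vs MTC 8 μg/mL: below toxic threshold.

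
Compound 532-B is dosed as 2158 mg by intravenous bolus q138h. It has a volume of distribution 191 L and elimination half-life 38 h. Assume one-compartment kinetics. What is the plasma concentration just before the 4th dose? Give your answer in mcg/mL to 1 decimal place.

1.0 mcg/mL

f = (1/2)^(τ/t½) = (1/2)^(138/38) ≈ 0.0807.
C₀ = D/Vd = 2158/191 ≈ 11.298 mcg/mL.
Before the 4th dose, 3 doses have been given. Superposition: Cmin = C₀·(f + f² + … + f^3).
≈ 11.298 × (0.0807 + 0.0065 + 0.0005) ≈ 11.298 × 0.0877 ≈ 0.991 mcg/mL.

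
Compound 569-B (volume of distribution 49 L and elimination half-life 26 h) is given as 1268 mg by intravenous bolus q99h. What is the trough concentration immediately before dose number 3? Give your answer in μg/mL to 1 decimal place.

2.0 μg/mL

f = (1/2)^(τ/t½) = (1/2)^(99/26) ≈ 0.0714.
C₀ = D/Vd = 1268/49 ≈ 25.878 μg/mL.
Before the 3rd dose, 2 doses have been given. Superposition: Cmin = C₀·(f + f²).
≈ 25.878 × (0.0714 + 0.0051) ≈ 25.878 × 0.0765 ≈ 1.980 μg/mL.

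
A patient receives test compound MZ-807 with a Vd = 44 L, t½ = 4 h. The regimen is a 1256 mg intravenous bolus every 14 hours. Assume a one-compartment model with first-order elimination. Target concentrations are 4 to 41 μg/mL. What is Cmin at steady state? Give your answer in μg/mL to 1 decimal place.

τ/t½ = 14/4 ≈ 3.5, so fraction remaining f = (1/2)^(14/4) ≈ 0.0884.
Single-dose peak C₀ = D/Vd = 1256/44 ≈ 28.545 μg/mL.
Steady-state trough Cmin,ss = C₀·f/(1−f) ≈ 28.545 × 0.0884/0.9116 ≈ 2.768 μg/mL.
Trough 2.8 μg/mL vs MEC 4 μg/mL: subtherapeutic.

2.8 μg/mL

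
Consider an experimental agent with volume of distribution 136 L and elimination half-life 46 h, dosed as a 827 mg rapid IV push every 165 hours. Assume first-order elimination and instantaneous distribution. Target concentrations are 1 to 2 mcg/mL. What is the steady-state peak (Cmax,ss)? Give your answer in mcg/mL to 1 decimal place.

6.6 mcg/mL

τ/t½ = 165/46 ≈ 3.587, so fraction remaining f = (1/2)^(165/46) ≈ 0.0832.
At steady state, accumulation factor R = 1/(1 − e^(−kτ)) ≈ 1.0908.
Each bolus raises the concentration by D/Vd = 827/136 ≈ 6.081 mcg/mL.
Steady-state peak Cmax,ss = C₀·R ≈ 6.081 × 1.0908 ≈ 6.633 mcg/mL.
Peak 6.6 mcg/mL vs MTC 2 mcg/mL: exceeds toxic threshold.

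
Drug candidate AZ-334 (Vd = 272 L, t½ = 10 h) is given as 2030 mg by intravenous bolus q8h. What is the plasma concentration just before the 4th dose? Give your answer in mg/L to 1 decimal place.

8.2 mg/L

f = (1/2)^(τ/t½) = (1/2)^(8/10) ≈ 0.5743.
C₀ = D/Vd = 2030/272 ≈ 7.463 mg/L.
Before the 4th dose, 3 doses have been given. Superposition: Cmin = C₀·(f + f² + … + f^3).
≈ 7.463 × (0.5743 + 0.3298 + 0.1894) ≈ 7.463 × 1.0935 ≈ 8.161 mg/L.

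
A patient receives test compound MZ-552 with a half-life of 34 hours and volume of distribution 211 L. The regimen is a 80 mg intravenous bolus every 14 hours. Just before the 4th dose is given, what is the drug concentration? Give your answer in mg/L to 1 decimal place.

f = (1/2)^(τ/t½) = (1/2)^(14/34) ≈ 0.7517.
C₀ = D/Vd = 80/211 ≈ 0.379 mg/L.
Before the 4th dose, 3 doses have been given. Superposition: Cmin = C₀·(f + f² + … + f^3).
≈ 0.379 × (0.7517 + 0.5651 + 0.4248) ≈ 0.379 × 1.7416 ≈ 0.660 mg/L.

0.7 mg/L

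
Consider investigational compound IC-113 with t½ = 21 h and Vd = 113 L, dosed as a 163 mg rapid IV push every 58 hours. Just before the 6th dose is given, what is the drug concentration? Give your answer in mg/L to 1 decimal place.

0.2 mg/L

f = (1/2)^(τ/t½) = (1/2)^(58/21) ≈ 0.1474.
C₀ = D/Vd = 163/113 ≈ 1.442 mg/L.
Before the 6th dose, 5 doses have been given. Superposition: Cmin = C₀·(f + f² + … + f^5).
≈ 1.442 × (0.1474 + 0.0217 + 0.0032 + 0.0005 + 0.0001) ≈ 1.442 × 0.1729 ≈ 0.249 mg/L.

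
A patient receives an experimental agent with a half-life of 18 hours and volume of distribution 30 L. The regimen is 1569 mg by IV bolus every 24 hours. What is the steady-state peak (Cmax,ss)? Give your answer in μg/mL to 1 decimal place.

τ/t½ = 24/18 ≈ 1.3333, so fraction remaining f = (1/2)^(24/18) ≈ 0.3969.
At steady state, accumulation factor R = 1/(1 − e^(−kτ)) ≈ 1.6581.
Each bolus raises the concentration by D/Vd = 1569/30 ≈ 52.300 μg/mL.
Cmax,ss = C₀/(1 − f) ≈ 52.300/0.6031 ≈ 86.719 μg/mL.

86.7 μg/mL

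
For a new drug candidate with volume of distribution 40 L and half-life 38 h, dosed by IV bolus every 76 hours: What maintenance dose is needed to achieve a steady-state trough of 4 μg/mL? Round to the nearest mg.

480 mg

τ/t½ = 76/38 ≈ 2, so f = (1/2)^(76/38) ≈ 0.250000.
Cmin,ss = (D/Vd)·f/(1−f), so D = Cmin,ss·Vd·(1−f)/f.
D = 4 × 40 × (1−f)/f ≈ 4 × 40 × 3.00000 ≈ 480.00 mg.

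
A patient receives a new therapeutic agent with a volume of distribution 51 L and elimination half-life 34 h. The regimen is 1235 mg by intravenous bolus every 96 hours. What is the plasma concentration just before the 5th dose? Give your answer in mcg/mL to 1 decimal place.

4.0 mcg/mL

f = (1/2)^(τ/t½) = (1/2)^(96/34) ≈ 0.1413.
C₀ = D/Vd = 1235/51 ≈ 24.216 mcg/mL.
Before the 5th dose, 4 doses have been given. Superposition: Cmin = C₀·(f + f² + … + f^4).
≈ 24.216 × (0.1413 + 0.0200 + 0.0028 + 0.0004) ≈ 24.216 × 0.1645 ≈ 3.984 mcg/mL.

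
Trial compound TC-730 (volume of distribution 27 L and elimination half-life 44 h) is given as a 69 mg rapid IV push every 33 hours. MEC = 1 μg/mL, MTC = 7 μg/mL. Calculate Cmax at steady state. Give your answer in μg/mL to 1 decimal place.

Over one 33-h interval, 33/44 ≈ 0.75 half-lives elapse, leaving f ≈ 0.5946 of each dose.
Accumulation ratio R = 1/(1 − f) ≈ 1/0.4054 ≈ 2.4667.
Each bolus raises the concentration by D/Vd = 69/27 ≈ 2.556 μg/mL.
Steady-state peak Cmax,ss = C₀·R ≈ 2.556 × 2.4667 ≈ 6.305 μg/mL.
Peak 6.3 μg/mL vs MTC 7 μg/mL: below toxic threshold.

6.3 μg/mL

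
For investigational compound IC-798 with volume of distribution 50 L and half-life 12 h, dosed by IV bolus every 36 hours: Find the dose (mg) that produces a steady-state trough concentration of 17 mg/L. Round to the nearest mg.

τ/t½ = 36/12 ≈ 3, so f = (1/2)^(36/12) ≈ 0.125000.
Cmin,ss = (D/Vd)·f/(1−f), so D = Cmin,ss·Vd·(1−f)/f.
D = 17 × 50 × (1−f)/f ≈ 17 × 50 × 7.00000 ≈ 5950.00 mg.

5950 mg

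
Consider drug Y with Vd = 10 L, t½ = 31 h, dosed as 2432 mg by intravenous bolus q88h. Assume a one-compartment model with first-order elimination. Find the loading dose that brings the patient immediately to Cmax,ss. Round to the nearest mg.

f = (1/2)^(88/31) ≈ 0.139786; accumulation ratio R = 1/(1−f) ≈ 1.16250.
Loading dose to hit Cmax,ss on first dose: D_load = D_maint·R ≈ 2432 × 1.16250 ≈ 2827.20 mg.

2827 mg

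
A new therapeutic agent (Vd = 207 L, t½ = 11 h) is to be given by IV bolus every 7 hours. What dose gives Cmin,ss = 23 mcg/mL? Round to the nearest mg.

τ/t½ = 7/11 ≈ 0.63636, so f = (1/2)^(7/11) ≈ 0.643332.
Cmin,ss = (D/Vd)·f/(1−f), so D = Cmin,ss·Vd·(1−f)/f.
D = 23 × 207 × (1−f)/f ≈ 23 × 207 × 0.55441 ≈ 2639.55 mg.

2640 mg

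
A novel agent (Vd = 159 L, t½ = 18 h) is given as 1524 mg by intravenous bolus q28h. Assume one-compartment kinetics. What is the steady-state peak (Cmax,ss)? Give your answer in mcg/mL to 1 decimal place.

τ/t½ = 28/18 ≈ 1.5556, so fraction remaining f = (1/2)^(28/18) ≈ 0.3402.
Accumulation ratio R = 1/(1 − f) ≈ 1/0.6598 ≈ 1.5156.
Each bolus raises the concentration by D/Vd = 1524/159 ≈ 9.585 mcg/mL.
Steady-state peak Cmax,ss = C₀·R ≈ 9.585 × 1.5156 ≈ 14.527 mcg/mL.

14.5 mcg/mL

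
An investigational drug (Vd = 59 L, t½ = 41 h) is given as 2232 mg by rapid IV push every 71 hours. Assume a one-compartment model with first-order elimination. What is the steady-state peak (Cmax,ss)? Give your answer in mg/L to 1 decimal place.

54.1 mg/L

Over one 71-h interval, 71/41 ≈ 1.7317 half-lives elapse, leaving f ≈ 0.3011 of each dose.
At steady state, accumulation factor R = 1/(1 − e^(−kτ)) ≈ 1.4308.
Each bolus raises the concentration by D/Vd = 2232/59 ≈ 37.831 mg/L.
Steady-state peak Cmax,ss = C₀·R ≈ 37.831 × 1.4308 ≈ 54.129 mg/L.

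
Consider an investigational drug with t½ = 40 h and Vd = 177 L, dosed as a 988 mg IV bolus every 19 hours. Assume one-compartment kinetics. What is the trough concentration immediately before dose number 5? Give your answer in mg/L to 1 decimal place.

10.5 mg/L

f = (1/2)^(τ/t½) = (1/2)^(19/40) ≈ 0.7195.
C₀ = D/Vd = 988/177 ≈ 5.582 mg/L.
Before the 5th dose, 4 doses have been given. Superposition: Cmin = C₀·(f + f² + … + f^4).
≈ 5.582 × (0.7195 + 0.5177 + 0.3725 + 0.2680) ≈ 5.582 × 1.8777 ≈ 10.481 mg/L.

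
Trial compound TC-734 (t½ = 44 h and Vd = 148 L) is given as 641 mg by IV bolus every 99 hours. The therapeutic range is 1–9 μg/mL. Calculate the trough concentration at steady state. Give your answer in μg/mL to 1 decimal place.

k = ln2/t½ = ln2/44 ≈ 0.015753 h⁻¹; fraction remaining f = e^(−kτ) = e^(−0.015753×99) ≈ 0.2102.
Accumulation ratio R = 1/(1 − f) ≈ 1/0.7898 ≈ 1.2661.
Single-dose peak C₀ = D/Vd = 641/148 ≈ 4.331 μg/mL.
Steady-state peak Cmax,ss = C₀·R ≈ 4.331 × 1.2661 ≈ 5.483 μg/mL.
One interval later, Cmin,ss = Cmax,ss·e^(−kτ) ≈ 5.483 × 0.2102 ≈ 1.153 μg/mL.
Trough 1.2 μg/mL vs MEC 1 μg/mL: adequate.

1.2 μg/mL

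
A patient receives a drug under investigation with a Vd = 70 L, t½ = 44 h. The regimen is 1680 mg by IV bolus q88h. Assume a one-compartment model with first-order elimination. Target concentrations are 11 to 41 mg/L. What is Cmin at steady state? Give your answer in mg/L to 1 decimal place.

8.0 mg/L

τ = 88 h = 2 half-lives, so f = (1/2)^2 = 0.25.
Accumulation ratio R = 1/(1 − f) = 1/0.75 = 4/3.
Single-dose peak C₀ = D/Vd = 1680/70 = 24 mg/L.
Steady-state peak Cmax,ss = C₀·R = 24 × 4/3 ≈ 32.000 mg/L.
Steady-state trough Cmin,ss = Cmax,ss·f ≈ 32.000 × 0.25 ≈ 8.000 mg/L.
Trough 8.0 mg/L vs MEC 11 mg/L: subtherapeutic.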